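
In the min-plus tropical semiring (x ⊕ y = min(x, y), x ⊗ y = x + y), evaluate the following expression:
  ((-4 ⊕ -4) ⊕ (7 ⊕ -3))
((-4 ⊕ -4) ⊕ (7 ⊕ -3)) = -4

Expand innermost to outermost. Recall ⊕ takes the minimum of its arguments and ⊗ takes their sum. Working out the expression ((-4 ⊕ -4) ⊕ (7 ⊕ -3)) gives -4.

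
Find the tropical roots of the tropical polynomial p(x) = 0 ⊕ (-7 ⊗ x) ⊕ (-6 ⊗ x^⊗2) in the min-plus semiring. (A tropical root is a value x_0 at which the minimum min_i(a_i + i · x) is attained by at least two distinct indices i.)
Roots: {-1, 7}

Each tropical root is a break point of the lower envelope of the lines y = a_i + i · x (there are 3 lines, with slopes 0, 1, ..., 2). Only the lines that attain the minimum somewhere contribute to roots; other lines are dominated. Here the surviving (envelope) indices are i = 2, i = 1, i = 0.
Intersections between consecutive envelope lines give the roots: for adjacent envelope indices i < j the intersection is x = (a_i − a_j) / (j − i). Reading off the sorted break points: {-1, 7}.
Verification: at each break x_0, at least two indices attain the minimum of min_i(a_i + i · x_0).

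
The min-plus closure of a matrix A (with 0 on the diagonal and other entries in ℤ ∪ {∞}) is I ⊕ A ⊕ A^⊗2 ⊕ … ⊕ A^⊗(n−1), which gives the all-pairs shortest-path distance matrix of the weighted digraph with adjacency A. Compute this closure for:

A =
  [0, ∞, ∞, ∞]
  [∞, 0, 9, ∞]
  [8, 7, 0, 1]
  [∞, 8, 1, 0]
Closure =
  [0, ∞, ∞, ∞]
  [17, 0, 9, 10]
  [8, 7, 0, 1]
  [9, 8, 1, 0]

This is the Floyd-Warshall all-pairs shortest-path computation. For each intermediate vertex k = 0, 1, …, 3, update dist[i][j] ← min(dist[i][j], dist[i][k] + dist[k][j]). The final matrix gives, for each (i, j), the minimum total weight of any directed path from i to j (possibly empty when i = j).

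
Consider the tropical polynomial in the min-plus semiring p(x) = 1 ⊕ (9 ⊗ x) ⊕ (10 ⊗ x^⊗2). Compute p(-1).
p(-1) = 1

A tropical monomial a ⊗ x^⊗i evaluates to a + i · x. Evaluating each term at x = -1:
  Term 0 contributes 1 + 0 · -1 = 1
  Term 1 contributes 9 + 1 · -1 = 8
  Term 2 contributes 10 + 2 · -1 = 8
p(-1) = ⊕ of these = min[1, 8, 8] = 1.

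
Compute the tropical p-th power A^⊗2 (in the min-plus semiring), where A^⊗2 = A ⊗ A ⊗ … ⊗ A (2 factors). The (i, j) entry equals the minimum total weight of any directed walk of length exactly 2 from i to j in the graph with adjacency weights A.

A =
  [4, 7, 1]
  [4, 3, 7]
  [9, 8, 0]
A^⊗2 =
  [8, 9, 1]
  [7, 6, 5]
  [9, 8, 0]

Each entry (A^⊗2)_ij equals the minimum over all length-2 walks i = v_0 → v_1 → … → v_2 = j of Σ_t A[v_t][v_{t+1}]. For example, for (i, j) = (0, 2) we minimise over 3 possible intermediate vertex sequences; the minimum is 1, attained along the walk 0 → 2 → 2.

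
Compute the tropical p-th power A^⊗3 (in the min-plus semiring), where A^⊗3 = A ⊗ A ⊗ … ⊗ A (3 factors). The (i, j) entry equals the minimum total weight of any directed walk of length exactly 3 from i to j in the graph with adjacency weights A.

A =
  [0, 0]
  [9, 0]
A^⊗3 =
  [0, 0]
  [9, 0]

Each entry (A^⊗3)_ij equals the minimum over all length-3 walks i = v_0 → v_1 → … → v_3 = j of Σ_t A[v_t][v_{t+1}]. For example, for (i, j) = (0, 1) we minimise over 4 possible intermediate vertex sequences; the minimum is 0, attained along the walk 0 → 0 → 0 → 1.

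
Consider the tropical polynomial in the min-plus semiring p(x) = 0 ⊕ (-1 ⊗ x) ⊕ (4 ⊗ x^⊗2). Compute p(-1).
p(-1) = -2

A tropical monomial a ⊗ x^⊗i evaluates to a + i · x. Evaluating each term at x = -1:
  Term 0 contributes 0 + 0 · -1 = 0
  Term 1 contributes -1 + 1 · -1 = -2
  Term 2 contributes 4 + 2 · -1 = 2
p(-1) = ⊕ of these = min[0, -2, 2] = -2.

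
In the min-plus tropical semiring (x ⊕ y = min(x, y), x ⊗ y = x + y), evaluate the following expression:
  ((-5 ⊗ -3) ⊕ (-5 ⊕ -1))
((-5 ⊗ -3) ⊕ (-5 ⊕ -1)) = -8

Expand innermost to outermost. Recall ⊕ takes the minimum of its arguments and ⊗ takes their sum. Working out the expression ((-5 ⊗ -3) ⊕ (-5 ⊕ -1)) gives -8.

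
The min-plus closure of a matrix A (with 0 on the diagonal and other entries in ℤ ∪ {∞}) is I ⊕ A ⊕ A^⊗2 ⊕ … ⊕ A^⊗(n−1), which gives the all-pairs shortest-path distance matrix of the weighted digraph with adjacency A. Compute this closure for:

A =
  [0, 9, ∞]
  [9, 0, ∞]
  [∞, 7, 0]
Closure =
  [0, 9, ∞]
  [9, 0, ∞]
  [16, 7, 0]

This is the Floyd-Warshall all-pairs shortest-path computation. For each intermediate vertex k = 0, 1, …, 2, update dist[i][j] ← min(dist[i][j], dist[i][k] + dist[k][j]). The final matrix gives, for each (i, j), the minimum total weight of any directed path from i to j (possibly empty when i = j).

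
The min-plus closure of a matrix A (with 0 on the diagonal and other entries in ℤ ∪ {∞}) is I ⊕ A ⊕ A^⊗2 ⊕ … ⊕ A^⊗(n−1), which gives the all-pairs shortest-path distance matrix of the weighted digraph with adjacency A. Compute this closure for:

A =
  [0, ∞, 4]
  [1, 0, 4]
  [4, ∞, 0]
Closure =
  [0, ∞, 4]
  [1, 0, 4]
  [4, ∞, 0]

This is the Floyd-Warshall all-pairs shortest-path computation. For each intermediate vertex k = 0, 1, …, 2, update dist[i][j] ← min(dist[i][j], dist[i][k] + dist[k][j]). The final matrix gives, for each (i, j), the minimum total weight of any directed path from i to j (possibly empty when i = j).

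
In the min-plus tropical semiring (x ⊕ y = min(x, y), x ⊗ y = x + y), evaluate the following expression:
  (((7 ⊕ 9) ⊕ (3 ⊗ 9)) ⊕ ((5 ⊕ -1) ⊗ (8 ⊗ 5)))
(((7 ⊕ 9) ⊕ (3 ⊗ 9)) ⊕ ((5 ⊕ -1) ⊗ (8 ⊗ 5))) = 7

Expand innermost to outermost. Recall ⊕ takes the minimum of its arguments and ⊗ takes their sum. Working out the expression (((7 ⊕ 9) ⊕ (3 ⊗ 9)) ⊕ ((5 ⊕ -1) ⊗ (8 ⊗ 5))) gives 7.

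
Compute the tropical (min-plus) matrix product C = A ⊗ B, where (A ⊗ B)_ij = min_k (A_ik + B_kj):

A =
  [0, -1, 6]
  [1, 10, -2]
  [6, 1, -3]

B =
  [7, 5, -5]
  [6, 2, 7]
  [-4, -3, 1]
A ⊗ B =
  [2, 1, -5]
  [-6, -5, -4]
  [-7, -6, -2]

Apply the min-plus product entry-by-entry:
  C[0][0] = min over k of (A[0][0] + B[0][0] = 0 + 7 = 7, A[0][1] + B[1][0] = -1 + 6 = 5, A[0][2] + B[2][0] = 6 + -4 = 2) = 2 (attained at k = 2)
  C[0][1] = min over k of (A[0][0] + B[0][1] = 0 + 5 = 5, A[0][1] + B[1][1] = -1 + 2 = 1, A[0][2] + B[2][1] = 6 + -3 = 3) = 1 (attained at k = 1)
  C[0][2] = min over k of (A[0][0] + B[0][2] = 0 + -5 = -5, A[0][1] + B[1][2] = -1 + 7 = 6, A[0][2] + B[2][2] = 6 + 1 = 7) = -5 (attained at k = 0)
  C[1][0] = min over k of (A[1][0] + B[0][0] = 1 + 7 = 8, A[1][1] + B[1][0] = 10 + 6 = 16, A[1][2] + B[2][0] = -2 + -4 = -6) = -6 (attained at k = 2)
  C[1][1] = min over k of (A[1][0] + B[0][1] = 1 + 5 = 6, A[1][1] + B[1][1] = 10 + 2 = 12, A[1][2] + B[2][1] = -2 + -3 = -5) = -5 (attained at k = 2)
  C[1][2] = min over k of (A[1][0] + B[0][2] = 1 + -5 = -4, A[1][1] + B[1][2] = 10 + 7 = 17, A[1][2] + B[2][2] = -2 + 1 = -1) = -4 (attained at k = 0)
  C[2][0] = min over k of (A[2][0] + B[0][0] = 6 + 7 = 13, A[2][1] + B[1][0] = 1 + 6 = 7, A[2][2] + B[2][0] = -3 + -4 = -7) = -7 (attained at k = 2)
  C[2][1] = min over k of (A[2][0] + B[0][1] = 6 + 5 = 11, A[2][1] + B[1][1] = 1 + 2 = 3, A[2][2] + B[2][1] = -3 + -3 = -6) = -6 (attained at k = 2)
  C[2][2] = min over k of (A[2][0] + B[0][2] = 6 + -5 = 1, A[2][1] + B[1][2] = 1 + 7 = 8, A[2][2] + B[2][2] = -3 + 1 = -2) = -2 (attained at k = 2)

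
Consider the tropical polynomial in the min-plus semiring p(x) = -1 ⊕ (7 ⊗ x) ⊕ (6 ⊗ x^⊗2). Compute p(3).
p(3) = -1

A tropical monomial a ⊗ x^⊗i evaluates to a + i · x. Evaluating each term at x = 3:
  Term 0 contributes -1 + 0 · 3 = -1
  Term 1 contributes 7 + 1 · 3 = 10
  Term 2 contributes 6 + 2 · 3 = 12
p(3) = ⊕ of these = min[-1, 10, 12] = -1.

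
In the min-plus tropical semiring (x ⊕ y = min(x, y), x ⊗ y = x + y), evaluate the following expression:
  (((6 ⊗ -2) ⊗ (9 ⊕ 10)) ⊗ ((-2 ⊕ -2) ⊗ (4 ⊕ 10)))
(((6 ⊗ -2) ⊗ (9 ⊕ 10)) ⊗ ((-2 ⊕ -2) ⊗ (4 ⊕ 10))) = 15

Expand innermost to outermost. Recall ⊕ takes the minimum of its arguments and ⊗ takes their sum. Working out the expression (((6 ⊗ -2) ⊗ (9 ⊕ 10)) ⊗ ((-2 ⊕ -2) ⊗ (4 ⊕ 10))) gives 15.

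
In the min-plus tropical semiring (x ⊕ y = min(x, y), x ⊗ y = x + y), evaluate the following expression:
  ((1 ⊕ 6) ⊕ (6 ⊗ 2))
((1 ⊕ 6) ⊕ (6 ⊗ 2)) = 1

Expand innermost to outermost. Recall ⊕ takes the minimum of its arguments and ⊗ takes their sum. Working out the expression ((1 ⊕ 6) ⊕ (6 ⊗ 2)) gives 1.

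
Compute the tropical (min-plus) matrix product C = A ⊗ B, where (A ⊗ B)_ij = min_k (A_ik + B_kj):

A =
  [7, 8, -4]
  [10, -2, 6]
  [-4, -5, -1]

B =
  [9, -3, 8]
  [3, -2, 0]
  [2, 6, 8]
A ⊗ B =
  [-2, 2, 4]
  [1, -4, -2]
  [-2, -7, -5]

Apply the min-plus product entry-by-entry:
  C[0][0] = min over k of (A[0][0] + B[0][0] = 7 + 9 = 16, A[0][1] + B[1][0] = 8 + 3 = 11, A[0][2] + B[2][0] = -4 + 2 = -2) = -2 (attained at k = 2)
  C[0][1] = min over k of (A[0][0] + B[0][1] = 7 + -3 = 4, A[0][1] + B[1][1] = 8 + -2 = 6, A[0][2] + B[2][1] = -4 + 6 = 2) = 2 (attained at k = 2)
  C[0][2] = min over k of (A[0][0] + B[0][2] = 7 + 8 = 15, A[0][1] + B[1][2] = 8 + 0 = 8, A[0][2] + B[2][2] = -4 + 8 = 4) = 4 (attained at k = 2)
  C[1][0] = min over k of (A[1][0] + B[0][0] = 10 + 9 = 19, A[1][1] + B[1][0] = -2 + 3 = 1, A[1][2] + B[2][0] = 6 + 2 = 8) = 1 (attained at k = 1)
  C[1][1] = min over k of (A[1][0] + B[0][1] = 10 + -3 = 7, A[1][1] + B[1][1] = -2 + -2 = -4, A[1][2] + B[2][1] = 6 + 6 = 12) = -4 (attained at k = 1)
  C[1][2] = min over k of (A[1][0] + B[0][2] = 10 + 8 = 18, A[1][1] + B[1][2] = -2 + 0 = -2, A[1][2] + B[2][2] = 6 + 8 = 14) = -2 (attained at k = 1)
  C[2][0] = min over k of (A[2][0] + B[0][0] = -4 + 9 = 5, A[2][1] + B[1][0] = -5 + 3 = -2, A[2][2] + B[2][0] = -1 + 2 = 1) = -2 (attained at k = 1)
  C[2][1] = min over k of (A[2][0] + B[0][1] = -4 + -3 = -7, A[2][1] + B[1][1] = -5 + -2 = -7, A[2][2] + B[2][1] = -1 + 6 = 5) = -7 (attained at k = 0)
  C[2][2] = min over k of (A[2][0] + B[0][2] = -4 + 8 = 4, A[2][1] + B[1][2] = -5 + 0 = -5, A[2][2] + B[2][2] = -1 + 8 = 7) = -5 (attained at k = 1)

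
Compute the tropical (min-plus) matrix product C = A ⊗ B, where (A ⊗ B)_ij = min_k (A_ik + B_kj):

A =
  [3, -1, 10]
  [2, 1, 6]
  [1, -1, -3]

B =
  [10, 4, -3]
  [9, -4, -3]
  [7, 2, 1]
A ⊗ B =
  [8, -5, -4]
  [10, -3, -2]
  [4, -5, -4]

Apply the min-plus product entry-by-entry:
  C[0][0] = min over k of (A[0][0] + B[0][0] = 3 + 10 = 13, A[0][1] + B[1][0] = -1 + 9 = 8, A[0][2] + B[2][0] = 10 + 7 = 17) = 8 (attained at k = 1)
  C[0][1] = min over k of (A[0][0] + B[0][1] = 3 + 4 = 7, A[0][1] + B[1][1] = -1 + -4 = -5, A[0][2] + B[2][1] = 10 + 2 = 12) = -5 (attained at k = 1)
  C[0][2] = min over k of (A[0][0] + B[0][2] = 3 + -3 = 0, A[0][1] + B[1][2] = -1 + -3 = -4, A[0][2] + B[2][2] = 10 + 1 = 11) = -4 (attained at k = 1)
  C[1][0] = min over k of (A[1][0] + B[0][0] = 2 + 10 = 12, A[1][1] + B[1][0] = 1 + 9 = 10, A[1][2] + B[2][0] = 6 + 7 = 13) = 10 (attained at k = 1)
  C[1][1] = min over k of (A[1][0] + B[0][1] = 2 + 4 = 6, A[1][1] + B[1][1] = 1 + -4 = -3, A[1][2] + B[2][1] = 6 + 2 = 8) = -3 (attained at k = 1)
  C[1][2] = min over k of (A[1][0] + B[0][2] = 2 + -3 = -1, A[1][1] + B[1][2] = 1 + -3 = -2, A[1][2] + B[2][2] = 6 + 1 = 7) = -2 (attained at k = 1)
  C[2][0] = min over k of (A[2][0] + B[0][0] = 1 + 10 = 11, A[2][1] + B[1][0] = -1 + 9 = 8, A[2][2] + B[2][0] = -3 + 7 = 4) = 4 (attained at k = 2)
  C[2][1] = min over k of (A[2][0] + B[0][1] = 1 + 4 = 5, A[2][1] + B[1][1] = -1 + -4 = -5, A[2][2] + B[2][1] = -3 + 2 = -1) = -5 (attained at k = 1)
  C[2][2] = min over k of (A[2][0] + B[0][2] = 1 + -3 = -2, A[2][1] + B[1][2] = -1 + -3 = -4, A[2][2] + B[2][2] = -3 + 1 = -2) = -4 (attained at k = 1)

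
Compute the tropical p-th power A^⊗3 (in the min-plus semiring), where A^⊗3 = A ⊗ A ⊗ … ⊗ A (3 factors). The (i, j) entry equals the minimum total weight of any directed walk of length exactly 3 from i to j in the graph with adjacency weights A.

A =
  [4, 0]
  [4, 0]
A^⊗3 =
  [4, 0]
  [4, 0]

Each entry (A^⊗3)_ij equals the minimum over all length-3 walks i = v_0 → v_1 → … → v_3 = j of Σ_t A[v_t][v_{t+1}]. For example, for (i, j) = (0, 1) we minimise over 4 possible intermediate vertex sequences; the minimum is 0, attained along the walk 0 → 1 → 1 → 1.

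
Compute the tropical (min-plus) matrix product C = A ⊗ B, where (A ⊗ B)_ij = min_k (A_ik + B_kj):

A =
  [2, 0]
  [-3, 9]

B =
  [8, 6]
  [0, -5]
A ⊗ B =
  [0, -5]
  [5, 3]

Apply the min-plus product entry-by-entry:
  C[0][0] = min over k of (A[0][0] + B[0][0] = 2 + 8 = 10, A[0][1] + B[1][0] = 0 + 0 = 0) = 0 (attained at k = 1)
  C[0][1] = min over k of (A[0][0] + B[0][1] = 2 + 6 = 8, A[0][1] + B[1][1] = 0 + -5 = -5) = -5 (attained at k = 1)
  C[1][0] = min over k of (A[1][0] + B[0][0] = -3 + 8 = 5, A[1][1] + B[1][0] = 9 + 0 = 9) = 5 (attained at k = 0)
  C[1][1] = min over k of (A[1][0] + B[0][1] = -3 + 6 = 3, A[1][1] + B[1][1] = 9 + -5 = 4) = 3 (attained at k = 0)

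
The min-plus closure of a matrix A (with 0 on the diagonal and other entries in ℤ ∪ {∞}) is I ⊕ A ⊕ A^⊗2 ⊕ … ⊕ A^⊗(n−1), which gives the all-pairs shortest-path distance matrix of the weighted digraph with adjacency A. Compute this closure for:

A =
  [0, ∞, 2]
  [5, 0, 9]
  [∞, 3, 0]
Closure =
  [0, 5, 2]
  [5, 0, 7]
  [8, 3, 0]

This is the Floyd-Warshall all-pairs shortest-path computation. For each intermediate vertex k = 0, 1, …, 2, update dist[i][j] ← min(dist[i][j], dist[i][k] + dist[k][j]). The final matrix gives, for each (i, j), the minimum total weight of any directed path from i to j (possibly empty when i = j).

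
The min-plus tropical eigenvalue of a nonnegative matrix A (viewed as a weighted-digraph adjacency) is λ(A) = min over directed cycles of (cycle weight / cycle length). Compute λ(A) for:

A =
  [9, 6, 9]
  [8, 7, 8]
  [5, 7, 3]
λ(A) = 3

Enumerate directed cycles and compute their means (weight / length). Sample:
  cycle 0 → 0: weight = 9, length = 1, mean = 9/1 ≈ 9.000
  cycle 1 → 1: weight = 7, length = 1, mean = 7/1 ≈ 7.000
  cycle 2 → 2: weight = 3, length = 1, mean = 3/1 ≈ 3.000
  cycle 0 → 1 → 0: weight = 14, length = 2, mean = 14/2 ≈ 7.000
  cycle 0 → 2 → 0: weight = 14, length = 2, mean = 14/2 ≈ 7.000
  cycle 1 → 0 → 1: weight = 14, length = 2, mean = 14/2 ≈ 7.000
Minimum mean = 3.000, attained e.g. along the cycle 2 → 2 with weight 3 and length 1. So λ(A) = 3/1 = 3.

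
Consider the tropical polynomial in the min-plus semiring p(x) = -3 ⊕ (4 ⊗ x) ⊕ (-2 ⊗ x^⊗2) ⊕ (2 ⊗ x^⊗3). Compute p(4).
p(4) = -3

A tropical monomial a ⊗ x^⊗i evaluates to a + i · x. Evaluating each term at x = 4:
  Term 0 contributes -3 + 0 · 4 = -3
  Term 1 contributes 4 + 1 · 4 = 8
  Term 2 contributes -2 + 2 · 4 = 6
  Term 3 contributes 2 + 3 · 4 = 14
p(4) = ⊕ of these = min[-3, 8, 6, 14] = -3.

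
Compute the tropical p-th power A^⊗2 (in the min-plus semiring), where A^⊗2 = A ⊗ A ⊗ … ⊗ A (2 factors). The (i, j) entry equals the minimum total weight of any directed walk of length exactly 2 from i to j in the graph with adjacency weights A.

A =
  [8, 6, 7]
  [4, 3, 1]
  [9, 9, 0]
A^⊗2 =
  [10, 9, 7]
  [7, 6, 1]
  [9, 9, 0]

Each entry (A^⊗2)_ij equals the minimum over all length-2 walks i = v_0 → v_1 → … → v_2 = j of Σ_t A[v_t][v_{t+1}]. For example, for (i, j) = (0, 2) we minimise over 3 possible intermediate vertex sequences; the minimum is 7, attained along the walk 0 → 1 → 2.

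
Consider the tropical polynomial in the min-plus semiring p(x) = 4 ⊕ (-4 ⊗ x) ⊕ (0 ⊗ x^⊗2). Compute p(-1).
p(-1) = -5

A tropical monomial a ⊗ x^⊗i evaluates to a + i · x. Evaluating each term at x = -1:
  Term 0 contributes 4 + 0 · -1 = 4
  Term 1 contributes -4 + 1 · -1 = -5
  Term 2 contributes 0 + 2 · -1 = -2
p(-1) = ⊕ of these = min[4, -5, -2] = -5.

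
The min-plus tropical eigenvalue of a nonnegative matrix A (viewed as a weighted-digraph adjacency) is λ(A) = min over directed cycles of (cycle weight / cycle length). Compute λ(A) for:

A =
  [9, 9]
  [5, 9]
λ(A) = 7

Enumerate directed cycles and compute their means (weight / length). Sample:
  cycle 0 → 0: weight = 9, length = 1, mean = 9/1 ≈ 9.000
  cycle 1 → 1: weight = 9, length = 1, mean = 9/1 ≈ 9.000
  cycle 0 → 1 → 0: weight = 14, length = 2, mean = 14/2 ≈ 7.000
  cycle 1 → 0 → 1: weight = 14, length = 2, mean = 14/2 ≈ 7.000
Minimum mean = 7.000, attained e.g. along the cycle 0 → 1 → 0 with weight 14 and length 2. So λ(A) = 14/2 = 7.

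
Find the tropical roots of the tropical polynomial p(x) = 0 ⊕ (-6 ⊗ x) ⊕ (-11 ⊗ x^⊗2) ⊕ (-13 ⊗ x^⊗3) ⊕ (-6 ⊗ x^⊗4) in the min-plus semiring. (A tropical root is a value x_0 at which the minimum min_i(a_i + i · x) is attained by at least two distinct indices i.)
Roots: {-7, 2, 5, 6}

Each tropical root is a break point of the lower envelope of the lines y = a_i + i · x (there are 5 lines, with slopes 0, 1, ..., 4). Only the lines that attain the minimum somewhere contribute to roots; other lines are dominated. Here the surviving (envelope) indices are i = 4, i = 3, i = 2, i = 1, i = 0.
Intersections between consecutive envelope lines give the roots: for adjacent envelope indices i < j the intersection is x = (a_i − a_j) / (j − i). Reading off the sorted break points: {-7, 2, 5, 6}.
Verification: at each break x_0, at least two indices attain the minimum of min_i(a_i + i · x_0).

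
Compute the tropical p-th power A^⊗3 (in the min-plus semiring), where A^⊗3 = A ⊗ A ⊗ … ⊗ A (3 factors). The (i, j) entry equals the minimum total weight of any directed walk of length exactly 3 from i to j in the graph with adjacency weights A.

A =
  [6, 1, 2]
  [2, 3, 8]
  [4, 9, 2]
A^⊗3 =
  [6, 4, 5]
  [5, 6, 6]
  [7, 7, 6]

Each entry (A^⊗3)_ij equals the minimum over all length-3 walks i = v_0 → v_1 → … → v_3 = j of Σ_t A[v_t][v_{t+1}]. For example, for (i, j) = (0, 2) we minimise over 9 possible intermediate vertex sequences; the minimum is 5, attained along the walk 0 → 1 → 0 → 2.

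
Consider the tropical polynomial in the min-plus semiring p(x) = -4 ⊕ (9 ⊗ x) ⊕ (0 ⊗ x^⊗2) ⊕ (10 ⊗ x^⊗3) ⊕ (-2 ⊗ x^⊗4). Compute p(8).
p(8) = -4

A tropical monomial a ⊗ x^⊗i evaluates to a + i · x. Evaluating each term at x = 8:
  Term 0 contributes -4 + 0 · 8 = -4
  Term 1 contributes 9 + 1 · 8 = 17
  Term 2 contributes 0 + 2 · 8 = 16
  Term 3 contributes 10 + 3 · 8 = 34
  Term 4 contributes -2 + 4 · 8 = 30
p(8) = ⊕ of these = min[-4, 17, 16, 34, 30] = -4.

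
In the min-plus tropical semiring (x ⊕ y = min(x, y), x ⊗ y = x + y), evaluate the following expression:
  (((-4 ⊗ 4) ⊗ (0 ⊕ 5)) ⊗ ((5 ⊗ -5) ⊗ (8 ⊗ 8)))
(((-4 ⊗ 4) ⊗ (0 ⊕ 5)) ⊗ ((5 ⊗ -5) ⊗ (8 ⊗ 8))) = 16

Expand innermost to outermost. Recall ⊕ takes the minimum of its arguments and ⊗ takes their sum. Working out the expression (((-4 ⊗ 4) ⊗ (0 ⊕ 5)) ⊗ ((5 ⊗ -5) ⊗ (8 ⊗ 8))) gives 16.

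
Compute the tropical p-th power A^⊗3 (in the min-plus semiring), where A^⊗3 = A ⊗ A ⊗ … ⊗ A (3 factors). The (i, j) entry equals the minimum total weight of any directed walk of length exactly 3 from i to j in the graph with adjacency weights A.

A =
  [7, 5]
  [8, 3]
A^⊗3 =
  [16, 11]
  [14, 9]

Each entry (A^⊗3)_ij equals the minimum over all length-3 walks i = v_0 → v_1 → … → v_3 = j of Σ_t A[v_t][v_{t+1}]. For example, for (i, j) = (0, 1) we minimise over 4 possible intermediate vertex sequences; the minimum is 11, attained along the walk 0 → 1 → 1 → 1.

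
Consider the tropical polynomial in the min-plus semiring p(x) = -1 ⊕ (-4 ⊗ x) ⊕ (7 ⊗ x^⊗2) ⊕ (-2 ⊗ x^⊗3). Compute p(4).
p(4) = -1

A tropical monomial a ⊗ x^⊗i evaluates to a + i · x. Evaluating each term at x = 4:
  Term 0 contributes -1 + 0 · 4 = -1
  Term 1 contributes -4 + 1 · 4 = 0
  Term 2 contributes 7 + 2 · 4 = 15
  Term 3 contributes -2 + 3 · 4 = 10
p(4) = ⊕ of these = min[-1, 0, 15, 10] = -1.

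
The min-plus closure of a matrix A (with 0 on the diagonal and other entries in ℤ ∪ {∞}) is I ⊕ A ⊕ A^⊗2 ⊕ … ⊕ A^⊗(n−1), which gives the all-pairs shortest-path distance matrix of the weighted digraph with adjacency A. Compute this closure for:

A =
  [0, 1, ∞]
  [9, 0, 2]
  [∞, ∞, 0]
Closure =
  [0, 1, 3]
  [9, 0, 2]
  [∞, ∞, 0]

This is the Floyd-Warshall all-pairs shortest-path computation. For each intermediate vertex k = 0, 1, …, 2, update dist[i][j] ← min(dist[i][j], dist[i][k] + dist[k][j]). The final matrix gives, for each (i, j), the minimum total weight of any directed path from i to j (possibly empty when i = j).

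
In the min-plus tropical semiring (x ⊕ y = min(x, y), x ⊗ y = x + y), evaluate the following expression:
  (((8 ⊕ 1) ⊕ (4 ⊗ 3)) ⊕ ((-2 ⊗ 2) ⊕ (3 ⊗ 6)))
(((8 ⊕ 1) ⊕ (4 ⊗ 3)) ⊕ ((-2 ⊗ 2) ⊕ (3 ⊗ 6))) = 0

Expand innermost to outermost. Recall ⊕ takes the minimum of its arguments and ⊗ takes their sum. Working out the expression (((8 ⊕ 1) ⊕ (4 ⊗ 3)) ⊕ ((-2 ⊗ 2) ⊕ (3 ⊗ 6))) gives 0.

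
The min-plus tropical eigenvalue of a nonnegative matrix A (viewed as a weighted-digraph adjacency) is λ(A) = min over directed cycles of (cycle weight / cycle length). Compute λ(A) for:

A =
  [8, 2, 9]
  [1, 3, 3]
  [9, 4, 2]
λ(A) = 3/2

Enumerate directed cycles and compute their means (weight / length). Sample:
  cycle 0 → 0: weight = 8, length = 1, mean = 8/1 ≈ 8.000
  cycle 1 → 1: weight = 3, length = 1, mean = 3/1 ≈ 3.000
  cycle 2 → 2: weight = 2, length = 1, mean = 2/1 ≈ 2.000
  cycle 0 → 1 → 0: weight = 3, length = 2, mean = 3/2 ≈ 1.500
  cycle 0 → 2 → 0: weight = 18, length = 2, mean = 18/2 ≈ 9.000
  cycle 1 → 0 → 1: weight = 3, length = 2, mean = 3/2 ≈ 1.500
Minimum mean = 1.500, attained e.g. along the cycle 0 → 1 → 0 with weight 3 and length 2. So λ(A) = 3/2 = 3/2.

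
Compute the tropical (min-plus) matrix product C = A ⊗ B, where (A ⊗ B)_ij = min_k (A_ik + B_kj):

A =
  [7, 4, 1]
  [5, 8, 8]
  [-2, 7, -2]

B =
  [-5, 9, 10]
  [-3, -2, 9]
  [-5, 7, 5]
A ⊗ B =
  [-4, 2, 6]
  [0, 6, 13]
  [-7, 5, 3]

Apply the min-plus product entry-by-entry:
  C[0][0] = min over k of (A[0][0] + B[0][0] = 7 + -5 = 2, A[0][1] + B[1][0] = 4 + -3 = 1, A[0][2] + B[2][0] = 1 + -5 = -4) = -4 (attained at k = 2)
  C[0][1] = min over k of (A[0][0] + B[0][1] = 7 + 9 = 16, A[0][1] + B[1][1] = 4 + -2 = 2, A[0][2] + B[2][1] = 1 + 7 = 8) = 2 (attained at k = 1)
  C[0][2] = min over k of (A[0][0] + B[0][2] = 7 + 10 = 17, A[0][1] + B[1][2] = 4 + 9 = 13, A[0][2] + B[2][2] = 1 + 5 = 6) = 6 (attained at k = 2)
  C[1][0] = min over k of (A[1][0] + B[0][0] = 5 + -5 = 0, A[1][1] + B[1][0] = 8 + -3 = 5, A[1][2] + B[2][0] = 8 + -5 = 3) = 0 (attained at k = 0)
  C[1][1] = min over k of (A[1][0] + B[0][1] = 5 + 9 = 14, A[1][1] + B[1][1] = 8 + -2 = 6, A[1][2] + B[2][1] = 8 + 7 = 15) = 6 (attained at k = 1)
  C[1][2] = min over k of (A[1][0] + B[0][2] = 5 + 10 = 15, A[1][1] + B[1][2] = 8 + 9 = 17, A[1][2] + B[2][2] = 8 + 5 = 13) = 13 (attained at k = 2)
  C[2][0] = min over k of (A[2][0] + B[0][0] = -2 + -5 = -7, A[2][1] + B[1][0] = 7 + -3 = 4, A[2][2] + B[2][0] = -2 + -5 = -7) = -7 (attained at k = 0)
  C[2][1] = min over k of (A[2][0] + B[0][1] = -2 + 9 = 7, A[2][1] + B[1][1] = 7 + -2 = 5, A[2][2] + B[2][1] = -2 + 7 = 5) = 5 (attained at k = 1)
  C[2][2] = min over k of (A[2][0] + B[0][2] = -2 + 10 = 8, A[2][1] + B[1][2] = 7 + 9 = 16, A[2][2] + B[2][2] = -2 + 5 = 3) = 3 (attained at k = 2)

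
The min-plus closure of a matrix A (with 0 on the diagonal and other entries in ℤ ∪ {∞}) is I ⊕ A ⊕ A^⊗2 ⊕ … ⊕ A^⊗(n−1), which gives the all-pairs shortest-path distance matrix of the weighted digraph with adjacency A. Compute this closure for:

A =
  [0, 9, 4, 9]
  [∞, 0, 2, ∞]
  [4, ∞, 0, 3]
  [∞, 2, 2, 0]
Closure =
  [0, 9, 4, 7]
  [6, 0, 2, 5]
  [4, 5, 0, 3]
  [6, 2, 2, 0]

This is the Floyd-Warshall all-pairs shortest-path computation. For each intermediate vertex k = 0, 1, …, 3, update dist[i][j] ← min(dist[i][j], dist[i][k] + dist[k][j]). The final matrix gives, for each (i, j), the minimum total weight of any directed path from i to j (possibly empty when i = j).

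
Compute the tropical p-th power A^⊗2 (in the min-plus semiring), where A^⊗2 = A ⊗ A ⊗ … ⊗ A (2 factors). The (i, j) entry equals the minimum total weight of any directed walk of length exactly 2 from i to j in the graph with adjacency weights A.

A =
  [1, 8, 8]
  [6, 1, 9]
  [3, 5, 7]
A^⊗2 =
  [2, 9, 9]
  [7, 2, 10]
  [4, 6, 11]

Each entry (A^⊗2)_ij equals the minimum over all length-2 walks i = v_0 → v_1 → … → v_2 = j of Σ_t A[v_t][v_{t+1}]. For example, for (i, j) = (0, 2) we minimise over 3 possible intermediate vertex sequences; the minimum is 9, attained along the walk 0 → 0 → 2.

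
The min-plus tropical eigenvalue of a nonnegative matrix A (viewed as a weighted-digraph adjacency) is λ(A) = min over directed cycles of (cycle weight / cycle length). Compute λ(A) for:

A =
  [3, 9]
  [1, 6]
λ(A) = 3

Enumerate directed cycles and compute their means (weight / length). Sample:
  cycle 0 → 0: weight = 3, length = 1, mean = 3/1 ≈ 3.000
  cycle 1 → 1: weight = 6, length = 1, mean = 6/1 ≈ 6.000
  cycle 0 → 1 → 0: weight = 10, length = 2, mean = 10/2 ≈ 5.000
  cycle 1 → 0 → 1: weight = 10, length = 2, mean = 10/2 ≈ 5.000
Minimum mean = 3.000, attained e.g. along the cycle 0 → 0 with weight 3 and length 1. So λ(A) = 3/1 = 3.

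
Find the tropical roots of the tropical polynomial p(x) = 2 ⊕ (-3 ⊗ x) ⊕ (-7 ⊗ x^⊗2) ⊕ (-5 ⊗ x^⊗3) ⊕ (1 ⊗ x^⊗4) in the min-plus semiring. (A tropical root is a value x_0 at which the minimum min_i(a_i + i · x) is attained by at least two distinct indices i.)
Roots: {-6, -2, 4, 5}

Each tropical root is a break point of the lower envelope of the lines y = a_i + i · x (there are 5 lines, with slopes 0, 1, ..., 4). Only the lines that attain the minimum somewhere contribute to roots; other lines are dominated. Here the surviving (envelope) indices are i = 4, i = 3, i = 2, i = 1, i = 0.
Intersections between consecutive envelope lines give the roots: for adjacent envelope indices i < j the intersection is x = (a_i − a_j) / (j − i). Reading off the sorted break points: {-6, -2, 4, 5}.
Verification: at each break x_0, at least two indices attain the minimum of min_i(a_i + i · x_0).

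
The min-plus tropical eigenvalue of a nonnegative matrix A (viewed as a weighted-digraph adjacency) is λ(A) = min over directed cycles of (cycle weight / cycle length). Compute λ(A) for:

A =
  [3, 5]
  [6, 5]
λ(A) = 3

Enumerate directed cycles and compute their means (weight / length). Sample:
  cycle 0 → 0: weight = 3, length = 1, mean = 3/1 ≈ 3.000
  cycle 1 → 1: weight = 5, length = 1, mean = 5/1 ≈ 5.000
  cycle 0 → 1 → 0: weight = 11, length = 2, mean = 11/2 ≈ 5.500
  cycle 1 → 0 → 1: weight = 11, length = 2, mean = 11/2 ≈ 5.500
Minimum mean = 3.000, attained e.g. along the cycle 0 → 0 with weight 3 and length 1. So λ(A) = 3/1 = 3.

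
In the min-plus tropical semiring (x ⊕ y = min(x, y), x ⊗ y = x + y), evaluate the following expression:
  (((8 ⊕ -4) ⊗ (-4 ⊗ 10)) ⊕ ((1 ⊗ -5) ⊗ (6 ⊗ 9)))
(((8 ⊕ -4) ⊗ (-4 ⊗ 10)) ⊕ ((1 ⊗ -5) ⊗ (6 ⊗ 9))) = 2

Expand innermost to outermost. Recall ⊕ takes the minimum of its arguments and ⊗ takes their sum. Working out the expression (((8 ⊕ -4) ⊗ (-4 ⊗ 10)) ⊕ ((1 ⊗ -5) ⊗ (6 ⊗ 9))) gives 2.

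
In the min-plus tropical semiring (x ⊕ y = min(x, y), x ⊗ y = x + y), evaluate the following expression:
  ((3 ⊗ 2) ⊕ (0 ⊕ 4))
((3 ⊗ 2) ⊕ (0 ⊕ 4)) = 0

Expand innermost to outermost. Recall ⊕ takes the minimum of its arguments and ⊗ takes their sum. Working out the expression ((3 ⊗ 2) ⊕ (0 ⊕ 4)) gives 0.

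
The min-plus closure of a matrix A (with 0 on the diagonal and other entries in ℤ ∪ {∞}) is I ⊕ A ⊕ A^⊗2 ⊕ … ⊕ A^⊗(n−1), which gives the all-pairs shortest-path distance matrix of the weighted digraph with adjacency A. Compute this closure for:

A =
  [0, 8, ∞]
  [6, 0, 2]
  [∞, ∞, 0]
Closure =
  [0, 8, 10]
  [6, 0, 2]
  [∞, ∞, 0]

This is the Floyd-Warshall all-pairs shortest-path computation. For each intermediate vertex k = 0, 1, …, 2, update dist[i][j] ← min(dist[i][j], dist[i][k] + dist[k][j]). The final matrix gives, for each (i, j), the minimum total weight of any directed path from i to j (possibly empty when i = j).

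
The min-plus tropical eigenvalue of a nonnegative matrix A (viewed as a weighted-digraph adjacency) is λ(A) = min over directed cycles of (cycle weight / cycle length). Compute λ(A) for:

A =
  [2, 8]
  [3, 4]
λ(A) = 2

Enumerate directed cycles and compute their means (weight / length). Sample:
  cycle 0 → 0: weight = 2, length = 1, mean = 2/1 ≈ 2.000
  cycle 1 → 1: weight = 4, length = 1, mean = 4/1 ≈ 4.000
  cycle 0 → 1 → 0: weight = 11, length = 2, mean = 11/2 ≈ 5.500
  cycle 1 → 0 → 1: weight = 11, length = 2, mean = 11/2 ≈ 5.500
Minimum mean = 2.000, attained e.g. along the cycle 0 → 0 with weight 2 and length 1. So λ(A) = 2/1 = 2.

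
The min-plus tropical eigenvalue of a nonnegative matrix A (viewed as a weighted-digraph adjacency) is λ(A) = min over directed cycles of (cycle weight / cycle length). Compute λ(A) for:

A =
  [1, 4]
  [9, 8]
λ(A) = 1

Enumerate directed cycles and compute their means (weight / length). Sample:
  cycle 0 → 0: weight = 1, length = 1, mean = 1/1 ≈ 1.000
  cycle 1 → 1: weight = 8, length = 1, mean = 8/1 ≈ 8.000
  cycle 0 → 1 → 0: weight = 13, length = 2, mean = 13/2 ≈ 6.500
  cycle 1 → 0 → 1: weight = 13, length = 2, mean = 13/2 ≈ 6.500
Minimum mean = 1.000, attained e.g. along the cycle 0 → 0 with weight 1 and length 1. So λ(A) = 1/1 = 1.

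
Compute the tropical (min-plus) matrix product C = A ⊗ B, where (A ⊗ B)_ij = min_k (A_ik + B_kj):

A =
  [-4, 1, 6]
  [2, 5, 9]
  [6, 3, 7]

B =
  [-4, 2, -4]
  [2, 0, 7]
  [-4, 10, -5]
A ⊗ B =
  [-8, -2, -8]
  [-2, 4, -2]
  [2, 3, 2]

Apply the min-plus product entry-by-entry:
  C[0][0] = min over k of (A[0][0] + B[0][0] = -4 + -4 = -8, A[0][1] + B[1][0] = 1 + 2 = 3, A[0][2] + B[2][0] = 6 + -4 = 2) = -8 (attained at k = 0)
  C[0][1] = min over k of (A[0][0] + B[0][1] = -4 + 2 = -2, A[0][1] + B[1][1] = 1 + 0 = 1, A[0][2] + B[2][1] = 6 + 10 = 16) = -2 (attained at k = 0)
  C[0][2] = min over k of (A[0][0] + B[0][2] = -4 + -4 = -8, A[0][1] + B[1][2] = 1 + 7 = 8, A[0][2] + B[2][2] = 6 + -5 = 1) = -8 (attained at k = 0)
  C[1][0] = min over k of (A[1][0] + B[0][0] = 2 + -4 = -2, A[1][1] + B[1][0] = 5 + 2 = 7, A[1][2] + B[2][0] = 9 + -4 = 5) = -2 (attained at k = 0)
  C[1][1] = min over k of (A[1][0] + B[0][1] = 2 + 2 = 4, A[1][1] + B[1][1] = 5 + 0 = 5, A[1][2] + B[2][1] = 9 + 10 = 19) = 4 (attained at k = 0)
  C[1][2] = min over k of (A[1][0] + B[0][2] = 2 + -4 = -2, A[1][1] + B[1][2] = 5 + 7 = 12, A[1][2] + B[2][2] = 9 + -5 = 4) = -2 (attained at k = 0)
  C[2][0] = min over k of (A[2][0] + B[0][0] = 6 + -4 = 2, A[2][1] + B[1][0] = 3 + 2 = 5, A[2][2] + B[2][0] = 7 + -4 = 3) = 2 (attained at k = 0)
  C[2][1] = min over k of (A[2][0] + B[0][1] = 6 + 2 = 8, A[2][1] + B[1][1] = 3 + 0 = 3, A[2][2] + B[2][1] = 7 + 10 = 17) = 3 (attained at k = 1)
  C[2][2] = min over k of (A[2][0] + B[0][2] = 6 + -4 = 2, A[2][1] + B[1][2] = 3 + 7 = 10, A[2][2] + B[2][2] = 7 + -5 = 2) = 2 (attained at k = 0)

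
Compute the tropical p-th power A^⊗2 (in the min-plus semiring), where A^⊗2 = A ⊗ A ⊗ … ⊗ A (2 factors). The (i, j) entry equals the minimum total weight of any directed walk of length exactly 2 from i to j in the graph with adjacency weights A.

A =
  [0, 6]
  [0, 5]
A^⊗2 =
  [0, 6]
  [0, 6]

Each entry (A^⊗2)_ij equals the minimum over all length-2 walks i = v_0 → v_1 → … → v_2 = j of Σ_t A[v_t][v_{t+1}]. For example, for (i, j) = (0, 1) we minimise over 2 possible intermediate vertex sequences; the minimum is 6, attained along the walk 0 → 0 → 1.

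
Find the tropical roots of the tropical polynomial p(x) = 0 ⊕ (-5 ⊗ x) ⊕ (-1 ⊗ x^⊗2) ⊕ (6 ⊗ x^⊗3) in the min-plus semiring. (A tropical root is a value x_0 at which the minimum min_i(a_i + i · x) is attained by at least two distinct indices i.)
Roots: {-7, -4, 5}

Each tropical root is a break point of the lower envelope of the lines y = a_i + i · x (there are 4 lines, with slopes 0, 1, ..., 3). Only the lines that attain the minimum somewhere contribute to roots; other lines are dominated. Here the surviving (envelope) indices are i = 3, i = 2, i = 1, i = 0.
Intersections between consecutive envelope lines give the roots: for adjacent envelope indices i < j the intersection is x = (a_i − a_j) / (j − i). Reading off the sorted break points: {-7, -4, 5}.
Verification: at each break x_0, at least two indices attain the minimum of min_i(a_i + i · x_0).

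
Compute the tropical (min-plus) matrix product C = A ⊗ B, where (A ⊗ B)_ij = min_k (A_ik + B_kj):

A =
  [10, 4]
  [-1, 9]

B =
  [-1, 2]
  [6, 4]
A ⊗ B =
  [9, 8]
  [-2, 1]

Apply the min-plus product entry-by-entry:
  C[0][0] = min over k of (A[0][0] + B[0][0] = 10 + -1 = 9, A[0][1] + B[1][0] = 4 + 6 = 10) = 9 (attained at k = 0)
  C[0][1] = min over k of (A[0][0] + B[0][1] = 10 + 2 = 12, A[0][1] + B[1][1] = 4 + 4 = 8) = 8 (attained at k = 1)
  C[1][0] = min over k of (A[1][0] + B[0][0] = -1 + -1 = -2, A[1][1] + B[1][0] = 9 + 6 = 15) = -2 (attained at k = 0)
  C[1][1] = min over k of (A[1][0] + B[0][1] = -1 + 2 = 1, A[1][1] + B[1][1] = 9 + 4 = 13) = 1 (attained at k = 0)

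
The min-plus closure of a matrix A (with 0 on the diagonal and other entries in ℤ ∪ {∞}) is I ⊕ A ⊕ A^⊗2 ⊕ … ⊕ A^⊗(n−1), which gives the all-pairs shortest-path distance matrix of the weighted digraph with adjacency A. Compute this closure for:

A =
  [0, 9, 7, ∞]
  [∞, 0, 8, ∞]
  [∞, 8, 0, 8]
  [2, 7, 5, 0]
Closure =
  [0, 9, 7, 15]
  [18, 0, 8, 16]
  [10, 8, 0, 8]
  [2, 7, 5, 0]

This is the Floyd-Warshall all-pairs shortest-path computation. For each intermediate vertex k = 0, 1, …, 3, update dist[i][j] ← min(dist[i][j], dist[i][k] + dist[k][j]). The final matrix gives, for each (i, j), the minimum total weight of any directed path from i to j (possibly empty when i = j).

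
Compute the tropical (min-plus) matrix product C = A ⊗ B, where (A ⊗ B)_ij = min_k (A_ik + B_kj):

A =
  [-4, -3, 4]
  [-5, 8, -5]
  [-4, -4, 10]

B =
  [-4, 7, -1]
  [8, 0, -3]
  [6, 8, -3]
A ⊗ B =
  [-8, -3, -6]
  [-9, 2, -8]
  [-8, -4, -7]

Apply the min-plus product entry-by-entry:
  C[0][0] = min over k of (A[0][0] + B[0][0] = -4 + -4 = -8, A[0][1] + B[1][0] = -3 + 8 = 5, A[0][2] + B[2][0] = 4 + 6 = 10) = -8 (attained at k = 0)
  C[0][1] = min over k of (A[0][0] + B[0][1] = -4 + 7 = 3, A[0][1] + B[1][1] = -3 + 0 = -3, A[0][2] + B[2][1] = 4 + 8 = 12) = -3 (attained at k = 1)
  C[0][2] = min over k of (A[0][0] + B[0][2] = -4 + -1 = -5, A[0][1] + B[1][2] = -3 + -3 = -6, A[0][2] + B[2][2] = 4 + -3 = 1) = -6 (attained at k = 1)
  C[1][0] = min over k of (A[1][0] + B[0][0] = -5 + -4 = -9, A[1][1] + B[1][0] = 8 + 8 = 16, A[1][2] + B[2][0] = -5 + 6 = 1) = -9 (attained at k = 0)
  C[1][1] = min over k of (A[1][0] + B[0][1] = -5 + 7 = 2, A[1][1] + B[1][1] = 8 + 0 = 8, A[1][2] + B[2][1] = -5 + 8 = 3) = 2 (attained at k = 0)
  C[1][2] = min over k of (A[1][0] + B[0][2] = -5 + -1 = -6, A[1][1] + B[1][2] = 8 + -3 = 5, A[1][2] + B[2][2] = -5 + -3 = -8) = -8 (attained at k = 2)
  C[2][0] = min over k of (A[2][0] + B[0][0] = -4 + -4 = -8, A[2][1] + B[1][0] = -4 + 8 = 4, A[2][2] + B[2][0] = 10 + 6 = 16) = -8 (attained at k = 0)
  C[2][1] = min over k of (A[2][0] + B[0][1] = -4 + 7 = 3, A[2][1] + B[1][1] = -4 + 0 = -4, A[2][2] + B[2][1] = 10 + 8 = 18) = -4 (attained at k = 1)
  C[2][2] = min over k of (A[2][0] + B[0][2] = -4 + -1 = -5, A[2][1] + B[1][2] = -4 + -3 = -7, A[2][2] + B[2][2] = 10 + -3 = 7) = -7 (attained at k = 1)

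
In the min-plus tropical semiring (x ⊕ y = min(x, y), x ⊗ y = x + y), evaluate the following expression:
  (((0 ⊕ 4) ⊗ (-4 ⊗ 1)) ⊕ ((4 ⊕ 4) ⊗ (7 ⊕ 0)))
(((0 ⊕ 4) ⊗ (-4 ⊗ 1)) ⊕ ((4 ⊕ 4) ⊗ (7 ⊕ 0))) = -3

Expand innermost to outermost. Recall ⊕ takes the minimum of its arguments and ⊗ takes their sum. Working out the expression (((0 ⊕ 4) ⊗ (-4 ⊗ 1)) ⊕ ((4 ⊕ 4) ⊗ (7 ⊕ 0))) gives -3.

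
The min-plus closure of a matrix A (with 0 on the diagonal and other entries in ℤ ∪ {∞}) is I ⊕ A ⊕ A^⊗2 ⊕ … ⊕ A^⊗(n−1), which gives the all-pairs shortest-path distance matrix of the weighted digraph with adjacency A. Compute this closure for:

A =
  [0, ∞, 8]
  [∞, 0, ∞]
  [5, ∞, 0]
Closure =
  [0, ∞, 8]
  [∞, 0, ∞]
  [5, ∞, 0]

This is the Floyd-Warshall all-pairs shortest-path computation. For each intermediate vertex k = 0, 1, …, 2, update dist[i][j] ← min(dist[i][j], dist[i][k] + dist[k][j]). The final matrix gives, for each (i, j), the minimum total weight of any directed path from i to j (possibly empty when i = j).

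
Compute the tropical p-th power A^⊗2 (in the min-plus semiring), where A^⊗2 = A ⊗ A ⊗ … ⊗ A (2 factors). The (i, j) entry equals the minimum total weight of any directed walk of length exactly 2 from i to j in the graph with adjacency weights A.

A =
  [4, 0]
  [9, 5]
A^⊗2 =
  [8, 4]
  [13, 9]

Each entry (A^⊗2)_ij equals the minimum over all length-2 walks i = v_0 → v_1 → … → v_2 = j of Σ_t A[v_t][v_{t+1}]. For example, for (i, j) = (0, 1) we minimise over 2 possible intermediate vertex sequences; the minimum is 4, attained along the walk 0 → 0 → 1.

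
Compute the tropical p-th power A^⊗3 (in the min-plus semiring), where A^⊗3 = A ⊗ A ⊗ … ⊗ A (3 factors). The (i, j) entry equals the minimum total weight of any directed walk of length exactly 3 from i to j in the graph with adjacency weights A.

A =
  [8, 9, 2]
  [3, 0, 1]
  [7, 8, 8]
A^⊗3 =
  [12, 9, 10]
  [3, 0, 1]
  [11, 8, 9]

Each entry (A^⊗3)_ij equals the minimum over all length-3 walks i = v_0 → v_1 → … → v_3 = j of Σ_t A[v_t][v_{t+1}]. For example, for (i, j) = (0, 2) we minimise over 9 possible intermediate vertex sequences; the minimum is 10, attained along the walk 0 → 1 → 1 → 2.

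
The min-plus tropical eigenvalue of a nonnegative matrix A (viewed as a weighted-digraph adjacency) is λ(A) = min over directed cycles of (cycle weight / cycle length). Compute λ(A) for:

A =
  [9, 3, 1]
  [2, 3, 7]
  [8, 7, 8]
λ(A) = 5/2

Enumerate directed cycles and compute their means (weight / length). Sample:
  cycle 0 → 0: weight = 9, length = 1, mean = 9/1 ≈ 9.000
  cycle 1 → 1: weight = 3, length = 1, mean = 3/1 ≈ 3.000
  cycle 2 → 2: weight = 8, length = 1, mean = 8/1 ≈ 8.000
  cycle 0 → 1 → 0: weight = 5, length = 2, mean = 5/2 ≈ 2.500
  cycle 0 → 2 → 0: weight = 9, length = 2, mean = 9/2 ≈ 4.500
  cycle 1 → 0 → 1: weight = 5, length = 2, mean = 5/2 ≈ 2.500
Minimum mean = 2.500, attained e.g. along the cycle 0 → 1 → 0 with weight 5 and length 2. So λ(A) = 5/2 = 5/2.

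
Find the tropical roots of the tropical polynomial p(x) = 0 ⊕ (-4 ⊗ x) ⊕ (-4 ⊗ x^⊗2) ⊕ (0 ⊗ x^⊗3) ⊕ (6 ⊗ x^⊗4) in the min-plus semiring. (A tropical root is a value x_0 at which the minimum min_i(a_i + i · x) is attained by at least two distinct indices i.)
Roots: {-6, -4, 0, 4}

Each tropical root is a break point of the lower envelope of the lines y = a_i + i · x (there are 5 lines, with slopes 0, 1, ..., 4). Only the lines that attain the minimum somewhere contribute to roots; other lines are dominated. Here the surviving (envelope) indices are i = 4, i = 3, i = 2, i = 1, i = 0.
Intersections between consecutive envelope lines give the roots: for adjacent envelope indices i < j the intersection is x = (a_i − a_j) / (j − i). Reading off the sorted break points: {-6, -4, 0, 4}.
Verification: at each break x_0, at least two indices attain the minimum of min_i(a_i + i · x_0).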